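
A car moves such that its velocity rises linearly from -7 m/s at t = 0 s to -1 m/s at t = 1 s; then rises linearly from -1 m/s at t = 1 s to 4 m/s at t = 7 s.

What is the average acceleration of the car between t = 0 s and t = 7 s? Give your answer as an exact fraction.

11/7 m/s²

Average acceleration = Δv/Δt = (4 − -7)/(7 − 0) = 11/7 m/s².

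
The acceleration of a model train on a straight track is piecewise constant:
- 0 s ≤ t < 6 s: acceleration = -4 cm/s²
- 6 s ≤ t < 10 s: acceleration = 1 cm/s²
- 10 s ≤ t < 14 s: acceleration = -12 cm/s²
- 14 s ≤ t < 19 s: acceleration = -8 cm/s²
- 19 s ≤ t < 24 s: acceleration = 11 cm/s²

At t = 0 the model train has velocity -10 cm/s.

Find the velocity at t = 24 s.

-63 cm/s

Δv equals the area under the a-t graph; then v = v₀ + Δv.
0–6 s: -4 × 6 = -24 cm/s
6–10 s: 1 × 4 = 4 cm/s
10–14 s: -12 × 4 = -48 cm/s
14–19 s: -8 × 5 = -40 cm/s
19–24 s: 11 × 5 = 55 cm/s
Δv = -53 cm/s, so v(24) = -10 + (-53) = -63 cm/s.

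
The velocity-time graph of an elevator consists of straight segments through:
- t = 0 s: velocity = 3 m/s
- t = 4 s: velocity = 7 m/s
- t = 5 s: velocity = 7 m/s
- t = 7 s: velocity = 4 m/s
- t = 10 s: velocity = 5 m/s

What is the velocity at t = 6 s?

On 5–7 s the graph is linear from 7 to 4 m/s: v(6) = 7 + (4 − 7)·(6 − 5)/(7 − 5) = 5.5 m/s.

5.5 m/s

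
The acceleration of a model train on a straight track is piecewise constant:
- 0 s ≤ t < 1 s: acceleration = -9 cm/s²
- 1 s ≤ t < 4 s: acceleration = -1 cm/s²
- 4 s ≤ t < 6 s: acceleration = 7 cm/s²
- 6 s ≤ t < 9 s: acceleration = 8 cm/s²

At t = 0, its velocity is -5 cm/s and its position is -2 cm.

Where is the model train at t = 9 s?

-51 cm

On each constant-a segment, Δv = aΔt and Δx = v₀Δt + ½aΔt²; chain segment to segment.
0–1 s: v starts -5 cm/s; Δx = -5·1 + ½·-9·1² = -9.5 cm; v ends -14 cm/s.
1–4 s: v starts -14 cm/s; Δx = -14·3 + ½·-1·3² = -46.5 cm; v ends -17 cm/s.
4–6 s: v starts -17 cm/s; Δx = -17·2 + ½·7·2² = -20 cm; v ends -3 cm/s.
6–9 s: v starts -3 cm/s; Δx = -3·3 + ½·8·3² = 27 cm; v ends 21 cm/s.
x(9) = -2 + Σ Δx = -51 cm.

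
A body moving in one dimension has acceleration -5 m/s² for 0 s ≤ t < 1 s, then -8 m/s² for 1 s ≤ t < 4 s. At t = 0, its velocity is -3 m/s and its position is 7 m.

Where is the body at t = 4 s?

-58.5 m

On each constant-a segment, Δv = aΔt and Δx = v₀Δt + ½aΔt²; chain segment to segment.
0–1 s: v starts -3 m/s; Δx = -3·1 + ½·-5·1² = -5.5 m; v ends -8 m/s.
1–4 s: v starts -8 m/s; Δx = -8·3 + ½·-8·3² = -60 m; v ends -32 m/s.
x(4) = 7 + Σ Δx = -58.5 m.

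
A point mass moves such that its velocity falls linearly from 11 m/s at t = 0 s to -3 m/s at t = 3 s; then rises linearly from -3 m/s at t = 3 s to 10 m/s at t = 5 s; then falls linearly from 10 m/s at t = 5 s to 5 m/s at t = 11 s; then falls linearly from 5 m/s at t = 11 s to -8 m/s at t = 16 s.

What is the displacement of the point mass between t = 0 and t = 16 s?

56.5 m

Net displacement equals the area under the velocity-time graph (areas below the axis count negative).
0–3 s: ½(11 + -3)(3) = 12 m
3–5 s: ½(-3 + 10)(2) = 7 m
5–11 s: ½(10 + 5)(6) = 45 m
11–16 s: ½(5 + -8)(5) = -7.5 m
Net displacement = 56.5 m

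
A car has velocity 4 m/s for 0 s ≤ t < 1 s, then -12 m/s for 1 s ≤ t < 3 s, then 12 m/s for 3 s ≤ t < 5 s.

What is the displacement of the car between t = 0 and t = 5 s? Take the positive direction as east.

4 m

Net displacement equals the area under the velocity-time graph (areas below the axis count negative).
0–1 s: 4 × 1 = 4 m
1–3 s: -12 × 2 = -24 m
3–5 s: 12 × 2 = 24 m
Net displacement = 4 m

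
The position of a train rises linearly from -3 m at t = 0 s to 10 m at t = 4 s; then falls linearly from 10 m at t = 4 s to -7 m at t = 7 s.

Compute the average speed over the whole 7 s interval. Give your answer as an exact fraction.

Average speed = (total path length)/(elapsed time); on a piecewise-linear x-t graph the path length is Σ|Δx|.
0–4 s: |Δx| = |10 − -3| = 13 m
4–7 s: |Δx| = |-7 − 10| = 17 m
Total path = 30 m; average speed = 30/7 = 30/7 m/s.

30/7 m/s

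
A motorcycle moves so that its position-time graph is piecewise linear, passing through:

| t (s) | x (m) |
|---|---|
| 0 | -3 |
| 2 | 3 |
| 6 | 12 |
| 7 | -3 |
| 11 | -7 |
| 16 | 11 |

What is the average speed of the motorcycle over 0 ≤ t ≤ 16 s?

Average speed = (total path length)/(elapsed time); on a piecewise-linear x-t graph the path length is Σ|Δx|.
0–2 s: |Δx| = |3 − -3| = 6 m
2–6 s: |Δx| = |12 − 3| = 9 m
6–7 s: |Δx| = |-3 − 12| = 15 m
7–11 s: |Δx| = |-7 − -3| = 4 m
11–16 s: |Δx| = |11 − -7| = 18 m
Total path = 52 m; average speed = 52/16 = 3.25 m/s.

3.25 m/s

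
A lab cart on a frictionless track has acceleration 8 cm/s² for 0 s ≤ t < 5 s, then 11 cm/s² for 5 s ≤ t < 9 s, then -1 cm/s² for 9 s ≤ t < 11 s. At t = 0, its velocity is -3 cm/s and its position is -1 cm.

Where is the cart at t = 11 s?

480 cm

On each constant-a segment, Δv = aΔt and Δx = v₀Δt + ½aΔt²; chain segment to segment.
0–5 s: v starts -3 cm/s; Δx = -3·5 + ½·8·5² = 85 cm; v ends 37 cm/s.
5–9 s: v starts 37 cm/s; Δx = 37·4 + ½·11·4² = 236 cm; v ends 81 cm/s.
9–11 s: v starts 81 cm/s; Δx = 81·2 + ½·-1·2² = 160 cm; v ends 79 cm/s.
x(11) = -1 + Σ Δx = 480 cm.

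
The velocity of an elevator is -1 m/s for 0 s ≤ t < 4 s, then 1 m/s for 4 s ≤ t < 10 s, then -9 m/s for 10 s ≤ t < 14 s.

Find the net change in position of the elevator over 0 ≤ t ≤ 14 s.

-34 m

Displacement is the signed area under the v-t curve.
0–4 s: -1 × 4 = -4 m
4–10 s: 1 × 6 = 6 m
10–14 s: -9 × 4 = -36 m
Net displacement = -34 m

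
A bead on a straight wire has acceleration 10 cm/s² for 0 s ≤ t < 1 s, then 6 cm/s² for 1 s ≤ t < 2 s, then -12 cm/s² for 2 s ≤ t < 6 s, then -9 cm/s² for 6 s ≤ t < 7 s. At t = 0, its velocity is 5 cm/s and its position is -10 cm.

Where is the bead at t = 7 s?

On each constant-a segment, Δv = aΔt and Δx = v₀Δt + ½aΔt²; chain segment to segment.
0–1 s: v starts 5 cm/s; Δx = 5·1 + ½·10·1² = 10 cm; v ends 15 cm/s.
1–2 s: v starts 15 cm/s; Δx = 15·1 + ½·6·1² = 18 cm; v ends 21 cm/s.
2–6 s: v starts 21 cm/s; Δx = 21·4 + ½·-12·4² = -12 cm; v ends -27 cm/s.
6–7 s: v starts -27 cm/s; Δx = -27·1 + ½·-9·1² = -31.5 cm; v ends -36 cm/s.
x(7) = -10 + Σ Δx = -25.5 cm.

-25.5 cm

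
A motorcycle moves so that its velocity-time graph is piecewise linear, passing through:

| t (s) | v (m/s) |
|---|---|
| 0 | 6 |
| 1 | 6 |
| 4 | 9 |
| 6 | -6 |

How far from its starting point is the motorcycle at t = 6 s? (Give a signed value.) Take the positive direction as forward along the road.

31.5 m

Displacement is the signed area under the v-t curve.
0–1 s: 6 × 1 = 6 m
1–4 s: ½(6 + 9)(3) = 22.5 m
4–6 s: ½(9 + -6)(2) = 3 m
Net displacement = 31.5 m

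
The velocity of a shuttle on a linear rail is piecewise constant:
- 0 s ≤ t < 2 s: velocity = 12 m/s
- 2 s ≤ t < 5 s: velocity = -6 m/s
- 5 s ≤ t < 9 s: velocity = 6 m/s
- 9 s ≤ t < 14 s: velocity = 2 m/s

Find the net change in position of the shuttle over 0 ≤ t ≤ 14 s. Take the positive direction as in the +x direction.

40 m

Displacement is the signed area under the v-t curve.
0–2 s: 12 × 2 = 24 m
2–5 s: -6 × 3 = -18 m
5–9 s: 6 × 4 = 24 m
9–14 s: 2 × 5 = 10 m
Net displacement = 40 m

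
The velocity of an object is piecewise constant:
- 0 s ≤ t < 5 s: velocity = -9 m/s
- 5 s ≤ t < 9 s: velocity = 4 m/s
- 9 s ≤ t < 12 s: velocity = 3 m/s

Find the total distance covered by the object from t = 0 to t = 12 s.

Distance (not displacement) is the total path length: add the absolute areas under v-t.
0–5 s: |-9| × 5 = 45 m
5–9 s: |4| × 4 = 16 m
9–12 s: |3| × 3 = 9 m
Total distance = 70 m

70 m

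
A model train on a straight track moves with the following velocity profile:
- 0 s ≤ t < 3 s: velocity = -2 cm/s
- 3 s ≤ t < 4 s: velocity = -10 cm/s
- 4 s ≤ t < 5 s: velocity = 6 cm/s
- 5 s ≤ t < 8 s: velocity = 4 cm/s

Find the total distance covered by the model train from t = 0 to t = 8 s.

Distance (not displacement) is the total path length: add the absolute areas under v-t.
0–3 s: |-2| × 3 = 6 cm
3–4 s: |-10| × 1 = 10 cm
4–5 s: |6| × 1 = 6 cm
5–8 s: |4| × 3 = 12 cm
Total distance = 34 cm

34 cm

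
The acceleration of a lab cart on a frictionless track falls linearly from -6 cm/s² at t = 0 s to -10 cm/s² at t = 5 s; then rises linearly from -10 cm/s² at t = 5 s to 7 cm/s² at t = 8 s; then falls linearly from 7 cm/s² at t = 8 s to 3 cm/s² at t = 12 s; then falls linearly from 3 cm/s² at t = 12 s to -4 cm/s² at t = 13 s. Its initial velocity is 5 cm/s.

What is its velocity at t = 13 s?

Δv equals the area under the a-t graph; then v = v₀ + Δv.
0–5 s: ½(-6 + -10)(5) = -40 cm/s
5–8 s: ½(-10 + 7)(3) = -4.5 cm/s
8–12 s: ½(7 + 3)(4) = 20 cm/s
12–13 s: ½(3 + -4)(1) = -0.5 cm/s
Δv = -25 cm/s, so v(13) = 5 + (-25) = -20 cm/s.

-20 cm/s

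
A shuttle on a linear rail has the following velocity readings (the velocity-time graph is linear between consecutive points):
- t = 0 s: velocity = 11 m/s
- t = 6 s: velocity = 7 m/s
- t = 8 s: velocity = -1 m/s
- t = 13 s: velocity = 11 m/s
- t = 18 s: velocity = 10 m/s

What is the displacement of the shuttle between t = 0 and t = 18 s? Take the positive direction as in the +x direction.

137.5 m

Net displacement equals the area under the velocity-time graph (areas below the axis count negative).
0–6 s: ½(11 + 7)(6) = 54 m
6–8 s: ½(7 + -1)(2) = 6 m
8–13 s: ½(-1 + 11)(5) = 25 m
13–18 s: ½(11 + 10)(5) = 52.5 m
Net displacement = 137.5 m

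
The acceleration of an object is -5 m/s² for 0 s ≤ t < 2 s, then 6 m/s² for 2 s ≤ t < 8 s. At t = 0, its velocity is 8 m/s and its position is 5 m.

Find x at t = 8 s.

107 m

On each constant-a segment, Δv = aΔt and Δx = v₀Δt + ½aΔt²; chain segment to segment.
0–2 s: v starts 8 m/s; Δx = 8·2 + ½·-5·2² = 6 m; v ends -2 m/s.
2–8 s: v starts -2 m/s; Δx = -2·6 + ½·6·6² = 96 m; v ends 34 m/s.
x(8) = 5 + Σ Δx = 107 m.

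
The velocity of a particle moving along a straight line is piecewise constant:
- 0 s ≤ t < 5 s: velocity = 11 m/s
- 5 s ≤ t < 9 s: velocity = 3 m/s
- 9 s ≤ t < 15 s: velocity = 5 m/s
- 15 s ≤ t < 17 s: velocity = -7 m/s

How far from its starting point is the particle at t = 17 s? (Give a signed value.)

Displacement is the signed area under the v-t curve.
0–5 s: 11 × 5 = 55 m
5–9 s: 3 × 4 = 12 m
9–15 s: 5 × 6 = 30 m
15–17 s: -7 × 2 = -14 m
Net displacement = 83 m

83 m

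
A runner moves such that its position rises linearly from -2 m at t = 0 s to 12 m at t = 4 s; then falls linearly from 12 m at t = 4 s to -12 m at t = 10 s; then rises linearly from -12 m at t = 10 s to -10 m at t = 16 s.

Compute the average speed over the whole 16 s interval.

2.5 m/s

Average speed = (total path length)/(elapsed time); on a piecewise-linear x-t graph the path length is Σ|Δx|.
0–4 s: |Δx| = |12 − -2| = 14 m
4–10 s: |Δx| = |-12 − 12| = 24 m
10–16 s: |Δx| = |-10 − -12| = 2 m
Total path = 40 m; average speed = 40/16 = 2.5 m/s.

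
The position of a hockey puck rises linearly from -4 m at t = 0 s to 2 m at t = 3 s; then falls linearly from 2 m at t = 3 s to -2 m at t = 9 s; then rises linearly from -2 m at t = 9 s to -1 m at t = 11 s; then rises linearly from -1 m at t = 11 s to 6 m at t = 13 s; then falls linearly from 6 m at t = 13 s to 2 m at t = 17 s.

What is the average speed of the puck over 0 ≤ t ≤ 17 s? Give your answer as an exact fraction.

22/17 m/s

Average speed = (total path length)/(elapsed time); on a piecewise-linear x-t graph the path length is Σ|Δx|.
0–3 s: |Δx| = |2 − -4| = 6 m
3–9 s: |Δx| = |-2 − 2| = 4 m
9–11 s: |Δx| = |-1 − -2| = 1 m
11–13 s: |Δx| = |6 − -1| = 7 m
13–17 s: |Δx| = |2 − 6| = 4 m
Total path = 22 m; average speed = 22/17 = 22/17 m/s.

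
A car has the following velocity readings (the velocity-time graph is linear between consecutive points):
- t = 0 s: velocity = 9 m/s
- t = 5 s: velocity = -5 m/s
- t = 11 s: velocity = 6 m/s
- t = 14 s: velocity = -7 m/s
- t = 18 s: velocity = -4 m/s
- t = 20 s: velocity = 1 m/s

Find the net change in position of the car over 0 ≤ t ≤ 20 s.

Displacement is the signed area under the v-t curve.
0–5 s: ½(9 + -5)(5) = 10 m
5–11 s: ½(-5 + 6)(6) = 3 m
11–14 s: ½(6 + -7)(3) = -1.5 m
14–18 s: ½(-7 + -4)(4) = -22 m
18–20 s: ½(-4 + 1)(2) = -3 m
Net displacement = -13.5 m

-13.5 m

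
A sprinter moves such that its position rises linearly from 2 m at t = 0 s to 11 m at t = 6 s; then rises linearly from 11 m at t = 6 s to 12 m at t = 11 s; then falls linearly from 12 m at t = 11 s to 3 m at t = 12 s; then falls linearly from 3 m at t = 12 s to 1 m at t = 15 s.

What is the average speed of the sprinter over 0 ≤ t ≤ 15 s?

Average speed = (total path length)/(elapsed time); on a piecewise-linear x-t graph the path length is Σ|Δx|.
0–6 s: |Δx| = |11 − 2| = 9 m
6–11 s: |Δx| = |12 − 11| = 1 m
11–12 s: |Δx| = |3 − 12| = 9 m
12–15 s: |Δx| = |1 − 3| = 2 m
Total path = 21 m; average speed = 21/15 = 1.4 m/s.

1.4 m/s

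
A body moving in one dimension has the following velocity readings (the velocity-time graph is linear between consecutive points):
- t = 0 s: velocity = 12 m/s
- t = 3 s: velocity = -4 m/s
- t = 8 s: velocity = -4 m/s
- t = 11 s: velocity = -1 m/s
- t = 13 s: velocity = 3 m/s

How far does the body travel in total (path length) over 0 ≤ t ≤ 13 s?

Distance (not displacement) is the total path length: add the absolute areas under v-t.
0–3 s: v = 0 at t = 2.25 s; triangle areas 13.5 + 1.5 = 15 m
3–8 s: |-4| × 5 = 20 m
8–11 s: |½(-4 + -1)(3)| = 7.5 m
11–13 s: v = 0 at t = 11.5 s; triangle areas 0.25 + 2.25 = 2.5 m
Total distance = 45 m

45 m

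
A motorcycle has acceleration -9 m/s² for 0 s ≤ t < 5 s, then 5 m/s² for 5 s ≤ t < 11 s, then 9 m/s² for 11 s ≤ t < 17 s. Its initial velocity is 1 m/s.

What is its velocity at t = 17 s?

40 m/s

Δv equals the area under the a-t graph; then v = v₀ + Δv.
0–5 s: -9 × 5 = -45 m/s
5–11 s: 5 × 6 = 30 m/s
11–17 s: 9 × 6 = 54 m/s
Δv = 39 m/s, so v(17) = 1 + (39) = 40 m/s.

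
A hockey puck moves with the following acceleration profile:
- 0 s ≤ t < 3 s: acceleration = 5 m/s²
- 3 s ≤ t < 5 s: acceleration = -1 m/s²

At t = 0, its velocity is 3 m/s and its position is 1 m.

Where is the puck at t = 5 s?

66.5 m

On each constant-a segment, Δv = aΔt and Δx = v₀Δt + ½aΔt²; chain segment to segment.
0–3 s: v starts 3 m/s; Δx = 3·3 + ½·5·3² = 31.5 m; v ends 18 m/s.
3–5 s: v starts 18 m/s; Δx = 18·2 + ½·-1·2² = 34 m; v ends 16 m/s.
x(5) = 1 + Σ Δx = 66.5 m.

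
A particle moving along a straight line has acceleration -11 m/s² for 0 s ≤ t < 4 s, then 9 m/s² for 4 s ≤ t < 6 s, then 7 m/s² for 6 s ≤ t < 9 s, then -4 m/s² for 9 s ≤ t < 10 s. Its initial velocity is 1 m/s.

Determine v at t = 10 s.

Δv equals the area under the a-t graph; then v = v₀ + Δv.
0–4 s: -11 × 4 = -44 m/s
4–6 s: 9 × 2 = 18 m/s
6–9 s: 7 × 3 = 21 m/s
9–10 s: -4 × 1 = -4 m/s
Δv = -9 m/s, so v(10) = 1 + (-9) = -8 m/s.

-8 m/s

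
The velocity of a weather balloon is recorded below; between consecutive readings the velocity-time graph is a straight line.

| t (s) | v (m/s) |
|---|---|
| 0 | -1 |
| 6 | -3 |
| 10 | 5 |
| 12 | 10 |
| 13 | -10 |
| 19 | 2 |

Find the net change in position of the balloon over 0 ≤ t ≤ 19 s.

-17 m

Displacement is the signed area under the v-t curve.
0–6 s: ½(-1 + -3)(6) = -12 m
6–10 s: ½(-3 + 5)(4) = 4 m
10–12 s: ½(5 + 10)(2) = 15 m
12–13 s: ½(10 + -10)(1) = 0 m
13–19 s: ½(-10 + 2)(6) = -24 m
Net displacement = -17 m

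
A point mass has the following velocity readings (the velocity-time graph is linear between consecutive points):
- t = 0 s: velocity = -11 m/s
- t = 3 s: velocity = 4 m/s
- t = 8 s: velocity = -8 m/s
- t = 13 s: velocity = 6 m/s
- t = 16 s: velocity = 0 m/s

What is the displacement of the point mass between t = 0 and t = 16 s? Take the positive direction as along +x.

-16.5 m

Net displacement equals the area under the velocity-time graph (areas below the axis count negative).
0–3 s: ½(-11 + 4)(3) = -10.5 m
3–8 s: ½(4 + -8)(5) = -10 m
8–13 s: ½(-8 + 6)(5) = -5 m
13–16 s: ½(6 + 0)(3) = 9 m
Net displacement = -16.5 m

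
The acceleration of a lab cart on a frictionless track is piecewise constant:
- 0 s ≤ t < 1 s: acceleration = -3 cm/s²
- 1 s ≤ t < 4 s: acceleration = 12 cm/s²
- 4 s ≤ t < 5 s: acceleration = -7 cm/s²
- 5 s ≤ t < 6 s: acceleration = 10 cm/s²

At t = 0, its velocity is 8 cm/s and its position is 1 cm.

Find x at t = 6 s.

On each constant-a segment, Δv = aΔt and Δx = v₀Δt + ½aΔt²; chain segment to segment.
0–1 s: v starts 8 cm/s; Δx = 8·1 + ½·-3·1² = 6.5 cm; v ends 5 cm/s.
1–4 s: v starts 5 cm/s; Δx = 5·3 + ½·12·3² = 69 cm; v ends 41 cm/s.
4–5 s: v starts 41 cm/s; Δx = 41·1 + ½·-7·1² = 37.5 cm; v ends 34 cm/s.
5–6 s: v starts 34 cm/s; Δx = 34·1 + ½·10·1² = 39 cm; v ends 44 cm/s.
x(6) = 1 + Σ Δx = 153 cm.

153 cm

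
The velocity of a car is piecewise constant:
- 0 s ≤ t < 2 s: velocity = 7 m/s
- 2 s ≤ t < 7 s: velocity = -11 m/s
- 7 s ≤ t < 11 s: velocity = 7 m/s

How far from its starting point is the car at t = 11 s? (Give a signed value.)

Net displacement equals the area under the velocity-time graph (areas below the axis count negative).
0–2 s: 7 × 2 = 14 m
2–7 s: -11 × 5 = -55 m
7–11 s: 7 × 4 = 28 m
Net displacement = -13 m

-13 m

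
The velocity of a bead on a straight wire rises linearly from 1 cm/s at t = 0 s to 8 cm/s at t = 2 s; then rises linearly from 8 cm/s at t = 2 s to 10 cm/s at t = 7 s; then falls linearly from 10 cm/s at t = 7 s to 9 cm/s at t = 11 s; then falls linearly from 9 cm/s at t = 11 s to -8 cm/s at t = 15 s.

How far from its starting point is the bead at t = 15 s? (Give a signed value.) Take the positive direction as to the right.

Displacement is the signed area under the v-t curve.
0–2 s: ½(1 + 8)(2) = 9 cm
2–7 s: ½(8 + 10)(5) = 45 cm
7–11 s: ½(10 + 9)(4) = 38 cm
11–15 s: ½(9 + -8)(4) = 2 cm
Net displacement = 94 cm

94 cm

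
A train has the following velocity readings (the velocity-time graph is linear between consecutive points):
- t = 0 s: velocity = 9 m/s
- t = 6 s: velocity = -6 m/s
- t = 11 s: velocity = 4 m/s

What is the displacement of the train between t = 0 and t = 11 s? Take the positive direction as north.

Displacement is the signed area under the v-t curve.
0–6 s: ½(9 + -6)(6) = 9 m
6–11 s: ½(-6 + 4)(5) = -5 m
Net displacement = 4 m

4 m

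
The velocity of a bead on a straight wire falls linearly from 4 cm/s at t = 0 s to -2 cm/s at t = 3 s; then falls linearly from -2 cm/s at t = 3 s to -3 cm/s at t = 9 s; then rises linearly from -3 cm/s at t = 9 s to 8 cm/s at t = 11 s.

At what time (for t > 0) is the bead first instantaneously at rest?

v changes sign on 0–3 s (from 4 to -2); the graph is linear there, so v = 0 at t = 0 + (-4)·(3 − 0)/(-2 − 4) = 2 s.

t = 2 s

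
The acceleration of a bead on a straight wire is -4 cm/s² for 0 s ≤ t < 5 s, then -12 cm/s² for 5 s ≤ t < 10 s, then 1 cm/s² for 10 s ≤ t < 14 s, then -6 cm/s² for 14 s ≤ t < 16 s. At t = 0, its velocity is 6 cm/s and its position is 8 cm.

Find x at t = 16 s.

On each constant-a segment, Δv = aΔt and Δx = v₀Δt + ½aΔt²; chain segment to segment.
0–5 s: v starts 6 cm/s; Δx = 6·5 + ½·-4·5² = -20 cm; v ends -14 cm/s.
5–10 s: v starts -14 cm/s; Δx = -14·5 + ½·-12·5² = -220 cm; v ends -74 cm/s.
10–14 s: v starts -74 cm/s; Δx = -74·4 + ½·1·4² = -288 cm; v ends -70 cm/s.
14–16 s: v starts -70 cm/s; Δx = -70·2 + ½·-6·2² = -152 cm; v ends -82 cm/s.
x(16) = 8 + Σ Δx = -672 cm.

-672 cm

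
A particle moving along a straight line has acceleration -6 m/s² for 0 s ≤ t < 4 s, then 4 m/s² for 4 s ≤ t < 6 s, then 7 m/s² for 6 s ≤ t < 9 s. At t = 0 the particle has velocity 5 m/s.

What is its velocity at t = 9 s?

10 m/s

Δv equals the area under the a-t graph; then v = v₀ + Δv.
0–4 s: -6 × 4 = -24 m/s
4–6 s: 4 × 2 = 8 m/s
6–9 s: 7 × 3 = 21 m/s
Δv = 5 m/s, so v(9) = 5 + (5) = 10 m/s.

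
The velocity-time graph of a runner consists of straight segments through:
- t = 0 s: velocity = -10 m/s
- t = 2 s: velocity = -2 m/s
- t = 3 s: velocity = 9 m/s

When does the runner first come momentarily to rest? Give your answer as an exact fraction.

t = 24/11 s

v changes sign on 2–3 s (from -2 to 9); the graph is linear there, so v = 0 at t = 2 + (2)·(3 − 2)/(9 − -2) = 24/11 s.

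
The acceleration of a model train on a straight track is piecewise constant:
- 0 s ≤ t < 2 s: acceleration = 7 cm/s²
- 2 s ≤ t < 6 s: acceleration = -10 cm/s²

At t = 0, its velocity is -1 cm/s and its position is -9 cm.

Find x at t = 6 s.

On each constant-a segment, Δv = aΔt and Δx = v₀Δt + ½aΔt²; chain segment to segment.
0–2 s: v starts -1 cm/s; Δx = -1·2 + ½·7·2² = 12 cm; v ends 13 cm/s.
2–6 s: v starts 13 cm/s; Δx = 13·4 + ½·-10·4² = -28 cm; v ends -27 cm/s.
x(6) = -9 + Σ Δx = -25 cm.

-25 cm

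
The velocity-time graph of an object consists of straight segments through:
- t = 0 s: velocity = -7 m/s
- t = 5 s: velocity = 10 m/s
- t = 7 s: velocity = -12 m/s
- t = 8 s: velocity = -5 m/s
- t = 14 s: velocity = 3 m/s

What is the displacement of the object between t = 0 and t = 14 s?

-9 m

Net displacement equals the area under the velocity-time graph (areas below the axis count negative).
0–5 s: ½(-7 + 10)(5) = 7.5 m
5–7 s: ½(10 + -12)(2) = -2 m
7–8 s: ½(-12 + -5)(1) = -8.5 m
8–14 s: ½(-5 + 3)(6) = -6 m
Net displacement = -9 m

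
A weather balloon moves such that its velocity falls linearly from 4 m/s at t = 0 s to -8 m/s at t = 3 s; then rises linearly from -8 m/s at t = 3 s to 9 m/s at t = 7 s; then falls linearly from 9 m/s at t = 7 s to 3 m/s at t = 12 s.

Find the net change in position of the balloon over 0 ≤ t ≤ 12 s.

Displacement is the signed area under the v-t curve.
0–3 s: ½(4 + -8)(3) = -6 m
3–7 s: ½(-8 + 9)(4) = 2 m
7–12 s: ½(9 + 3)(5) = 30 m
Net displacement = 26 m

26 m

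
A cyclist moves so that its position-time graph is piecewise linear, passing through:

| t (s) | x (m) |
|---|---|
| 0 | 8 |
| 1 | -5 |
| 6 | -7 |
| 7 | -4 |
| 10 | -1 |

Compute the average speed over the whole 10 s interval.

2.1 m/s

Average speed = (total path length)/(elapsed time); on a piecewise-linear x-t graph the path length is Σ|Δx|.
0–1 s: |Δx| = |-5 − 8| = 13 m
1–6 s: |Δx| = |-7 − -5| = 2 m
6–7 s: |Δx| = |-4 − -7| = 3 m
7–10 s: |Δx| = |-1 − -4| = 3 m
Total path = 21 m; average speed = 21/10 = 2.1 m/s.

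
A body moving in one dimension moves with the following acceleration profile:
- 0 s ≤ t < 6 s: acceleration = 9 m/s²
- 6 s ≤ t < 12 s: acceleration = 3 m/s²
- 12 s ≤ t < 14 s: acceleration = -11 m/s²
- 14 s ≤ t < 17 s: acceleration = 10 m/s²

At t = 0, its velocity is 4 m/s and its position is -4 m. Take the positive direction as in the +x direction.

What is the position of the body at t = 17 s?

On each constant-a segment, Δv = aΔt and Δx = v₀Δt + ½aΔt²; chain segment to segment.
0–6 s: v starts 4 m/s; Δx = 4·6 + ½·9·6² = 186 m; v ends 58 m/s.
6–12 s: v starts 58 m/s; Δx = 58·6 + ½·3·6² = 402 m; v ends 76 m/s.
12–14 s: v starts 76 m/s; Δx = 76·2 + ½·-11·2² = 130 m; v ends 54 m/s.
14–17 s: v starts 54 m/s; Δx = 54·3 + ½·10·3² = 207 m; v ends 84 m/s.
x(17) = -4 + Σ Δx = 921 m.

921 m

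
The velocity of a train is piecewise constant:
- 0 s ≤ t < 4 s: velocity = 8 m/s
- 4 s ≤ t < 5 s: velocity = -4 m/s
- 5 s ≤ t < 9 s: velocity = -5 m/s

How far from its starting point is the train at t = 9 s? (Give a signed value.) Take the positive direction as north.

8 m

Displacement is the signed area under the v-t curve.
0–4 s: 8 × 4 = 32 m
4–5 s: -4 × 1 = -4 m
5–9 s: -5 × 4 = -20 m
Net displacement = 8 m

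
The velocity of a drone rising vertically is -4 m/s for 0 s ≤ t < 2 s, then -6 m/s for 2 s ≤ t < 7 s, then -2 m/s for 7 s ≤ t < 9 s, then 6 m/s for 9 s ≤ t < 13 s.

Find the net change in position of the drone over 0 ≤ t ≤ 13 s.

-18 m

Net displacement equals the area under the velocity-time graph (areas below the axis count negative).
0–2 s: -4 × 2 = -8 m
2–7 s: -6 × 5 = -30 m
7–9 s: -2 × 2 = -4 m
9–13 s: 6 × 4 = 24 m
Net displacement = -18 m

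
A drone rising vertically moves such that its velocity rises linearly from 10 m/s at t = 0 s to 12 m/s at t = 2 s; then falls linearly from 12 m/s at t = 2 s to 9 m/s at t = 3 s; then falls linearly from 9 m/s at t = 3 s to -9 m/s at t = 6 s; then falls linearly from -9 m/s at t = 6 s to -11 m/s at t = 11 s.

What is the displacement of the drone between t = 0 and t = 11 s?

Net displacement equals the area under the velocity-time graph (areas below the axis count negative).
0–2 s: ½(10 + 12)(2) = 22 m
2–3 s: ½(12 + 9)(1) = 10.5 m
3–6 s: ½(9 + -9)(3) = 0 m
6–11 s: ½(-9 + -11)(5) = -50 m
Net displacement = -17.5 m

-17.5 m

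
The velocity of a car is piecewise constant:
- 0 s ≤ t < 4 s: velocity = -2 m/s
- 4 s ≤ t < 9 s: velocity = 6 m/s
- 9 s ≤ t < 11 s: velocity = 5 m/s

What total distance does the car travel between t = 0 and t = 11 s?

48 m

Total distance travelled is ∫|v| dt — sum the magnitudes of each area piece.
0–4 s: |-2| × 4 = 8 m
4–9 s: |6| × 5 = 30 m
9–11 s: |5| × 2 = 10 m
Total distance = 48 m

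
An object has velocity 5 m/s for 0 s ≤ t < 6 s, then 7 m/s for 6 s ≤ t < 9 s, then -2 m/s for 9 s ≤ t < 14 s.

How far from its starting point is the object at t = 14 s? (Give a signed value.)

41 m

Displacement is the signed area under the v-t curve.
0–6 s: 5 × 6 = 30 m
6–9 s: 7 × 3 = 21 m
9–14 s: -2 × 5 = -10 m
Net displacement = 41 m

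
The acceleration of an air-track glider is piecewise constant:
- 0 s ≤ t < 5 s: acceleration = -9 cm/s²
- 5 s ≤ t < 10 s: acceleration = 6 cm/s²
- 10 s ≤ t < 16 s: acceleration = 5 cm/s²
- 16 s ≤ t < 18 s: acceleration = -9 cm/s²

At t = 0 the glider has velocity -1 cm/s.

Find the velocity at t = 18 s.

-4 cm/s

Δv equals the area under the a-t graph; then v = v₀ + Δv.
0–5 s: -9 × 5 = -45 cm/s
5–10 s: 6 × 5 = 30 cm/s
10–16 s: 5 × 6 = 30 cm/s
16–18 s: -9 × 2 = -18 cm/s
Δv = -3 cm/s, so v(18) = -1 + (-3) = -4 cm/s.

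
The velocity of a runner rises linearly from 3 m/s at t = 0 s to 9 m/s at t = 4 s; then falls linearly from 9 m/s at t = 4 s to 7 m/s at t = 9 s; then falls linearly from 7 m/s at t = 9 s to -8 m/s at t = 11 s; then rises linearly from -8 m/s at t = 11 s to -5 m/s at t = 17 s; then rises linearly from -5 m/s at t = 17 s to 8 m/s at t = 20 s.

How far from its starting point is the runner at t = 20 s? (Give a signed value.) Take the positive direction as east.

28.5 m

Displacement is the signed area under the v-t curve.
0–4 s: ½(3 + 9)(4) = 24 m
4–9 s: ½(9 + 7)(5) = 40 m
9–11 s: ½(7 + -8)(2) = -1 m
11–17 s: ½(-8 + -5)(6) = -39 m
17–20 s: ½(-5 + 8)(3) = 4.5 m
Net displacement = 28.5 m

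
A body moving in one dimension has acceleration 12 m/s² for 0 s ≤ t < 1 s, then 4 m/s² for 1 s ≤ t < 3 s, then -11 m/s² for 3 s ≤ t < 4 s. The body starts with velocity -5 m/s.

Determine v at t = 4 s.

4 m/s

Δv equals the area under the a-t graph; then v = v₀ + Δv.
0–1 s: 12 × 1 = 12 m/s
1–3 s: 4 × 2 = 8 m/s
3–4 s: -11 × 1 = -11 m/s
Δv = 9 m/s, so v(4) = -5 + (9) = 4 m/s.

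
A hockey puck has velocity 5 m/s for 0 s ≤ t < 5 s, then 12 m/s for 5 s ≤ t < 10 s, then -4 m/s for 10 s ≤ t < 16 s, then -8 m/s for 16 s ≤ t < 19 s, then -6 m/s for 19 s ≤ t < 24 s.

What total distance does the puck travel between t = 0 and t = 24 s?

Total distance travelled is ∫|v| dt — sum the magnitudes of each area piece.
0–5 s: |5| × 5 = 25 m
5–10 s: |12| × 5 = 60 m
10–16 s: |-4| × 6 = 24 m
16–19 s: |-8| × 3 = 24 m
19–24 s: |-6| × 5 = 30 m
Total distance = 163 m

163 m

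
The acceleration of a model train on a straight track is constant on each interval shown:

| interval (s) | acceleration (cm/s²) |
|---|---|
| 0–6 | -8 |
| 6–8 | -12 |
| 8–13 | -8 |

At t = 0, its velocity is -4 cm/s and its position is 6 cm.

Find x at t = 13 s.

On each constant-a segment, Δv = aΔt and Δx = v₀Δt + ½aΔt²; chain segment to segment.
0–6 s: v starts -4 cm/s; Δx = -4·6 + ½·-8·6² = -168 cm; v ends -52 cm/s.
6–8 s: v starts -52 cm/s; Δx = -52·2 + ½·-12·2² = -128 cm; v ends -76 cm/s.
8–13 s: v starts -76 cm/s; Δx = -76·5 + ½·-8·5² = -480 cm; v ends -116 cm/s.
x(13) = 6 + Σ Δx = -770 cm.

-770 cm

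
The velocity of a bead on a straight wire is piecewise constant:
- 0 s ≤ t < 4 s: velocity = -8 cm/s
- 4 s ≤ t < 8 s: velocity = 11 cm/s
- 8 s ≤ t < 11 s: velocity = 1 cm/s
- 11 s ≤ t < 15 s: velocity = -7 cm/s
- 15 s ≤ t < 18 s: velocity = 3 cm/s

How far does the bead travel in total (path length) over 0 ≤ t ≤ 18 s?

Total distance travelled is ∫|v| dt — sum the magnitudes of each area piece.
0–4 s: |-8| × 4 = 32 cm
4–8 s: |11| × 4 = 44 cm
8–11 s: |1| × 3 = 3 cm
11–15 s: |-7| × 4 = 28 cm
15–18 s: |3| × 3 = 9 cm
Total distance = 116 cm

116 cm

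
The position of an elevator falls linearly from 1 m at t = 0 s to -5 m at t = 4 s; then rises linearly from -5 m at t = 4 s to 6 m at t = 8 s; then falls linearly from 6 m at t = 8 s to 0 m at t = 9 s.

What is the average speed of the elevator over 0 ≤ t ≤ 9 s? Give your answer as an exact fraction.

Average speed = (total path length)/(elapsed time); on a piecewise-linear x-t graph the path length is Σ|Δx|.
0–4 s: |Δx| = |-5 − 1| = 6 m
4–8 s: |Δx| = |6 − -5| = 11 m
8–9 s: |Δx| = |0 − 6| = 6 m
Total path = 23 m; average speed = 23/9 = 23/9 m/s.

23/9 m/s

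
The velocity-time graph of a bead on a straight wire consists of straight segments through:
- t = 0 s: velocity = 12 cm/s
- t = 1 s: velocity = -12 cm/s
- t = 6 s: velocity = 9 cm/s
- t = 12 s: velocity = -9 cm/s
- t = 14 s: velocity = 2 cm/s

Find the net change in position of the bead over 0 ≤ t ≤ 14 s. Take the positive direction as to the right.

-14.5 cm

Displacement is the signed area under the v-t curve.
0–1 s: ½(12 + -12)(1) = 0 cm
1–6 s: ½(-12 + 9)(5) = -7.5 cm
6–12 s: ½(9 + -9)(6) = 0 cm
12–14 s: ½(-9 + 2)(2) = -7 cm
Net displacement = -14.5 cm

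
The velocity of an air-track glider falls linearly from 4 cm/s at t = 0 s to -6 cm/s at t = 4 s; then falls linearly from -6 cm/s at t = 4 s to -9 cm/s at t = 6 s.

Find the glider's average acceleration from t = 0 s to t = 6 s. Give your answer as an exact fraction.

Average acceleration = Δv/Δt = (-9 − 4)/(6 − 0) = -13/6 cm/s².

-13/6 cm/s²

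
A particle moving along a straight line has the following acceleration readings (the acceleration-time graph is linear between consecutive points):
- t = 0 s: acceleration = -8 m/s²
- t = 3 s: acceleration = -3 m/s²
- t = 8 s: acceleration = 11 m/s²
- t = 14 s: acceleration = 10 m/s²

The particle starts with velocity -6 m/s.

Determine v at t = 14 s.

Δv equals the area under the a-t graph; then v = v₀ + Δv.
0–3 s: ½(-8 + -3)(3) = -16.5 m/s
3–8 s: ½(-3 + 11)(5) = 20 m/s
8–14 s: ½(11 + 10)(6) = 63 m/s
Δv = 66.5 m/s, so v(14) = -6 + (66.5) = 60.5 m/s.

60.5 m/s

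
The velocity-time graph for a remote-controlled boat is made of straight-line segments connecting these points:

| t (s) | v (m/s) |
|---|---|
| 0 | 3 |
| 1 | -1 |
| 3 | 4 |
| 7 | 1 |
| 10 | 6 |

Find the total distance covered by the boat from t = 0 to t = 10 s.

Total distance travelled is ∫|v| dt — sum the magnitudes of each area piece.
0–1 s: v = 0 at t = 0.75 s; triangle areas 1.125 + 0.125 = 1.25 m
1–3 s: v = 0 at t = 1.4 s; triangle areas 0.2 + 3.2 = 3.4 m
3–7 s: |½(4 + 1)(4)| = 10 m
7–10 s: |½(1 + 6)(3)| = 10.5 m
Total distance = 25.15 m

25.15 m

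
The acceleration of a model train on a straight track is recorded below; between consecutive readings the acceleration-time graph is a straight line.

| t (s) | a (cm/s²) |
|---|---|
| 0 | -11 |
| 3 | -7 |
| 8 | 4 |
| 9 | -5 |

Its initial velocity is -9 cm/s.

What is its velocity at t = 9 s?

-44 cm/s

Δv equals the area under the a-t graph; then v = v₀ + Δv.
0–3 s: ½(-11 + -7)(3) = -27 cm/s
3–8 s: ½(-7 + 4)(5) = -7.5 cm/s
8–9 s: ½(4 + -5)(1) = -0.5 cm/s
Δv = -35 cm/s, so v(9) = -9 + (-35) = -44 cm/s.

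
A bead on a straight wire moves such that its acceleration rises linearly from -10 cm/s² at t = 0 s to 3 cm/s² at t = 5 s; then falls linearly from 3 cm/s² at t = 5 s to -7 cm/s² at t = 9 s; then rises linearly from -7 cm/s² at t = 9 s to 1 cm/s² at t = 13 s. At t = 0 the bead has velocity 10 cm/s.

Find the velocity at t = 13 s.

Δv equals the area under the a-t graph; then v = v₀ + Δv.
0–5 s: ½(-10 + 3)(5) = -17.5 cm/s
5–9 s: ½(3 + -7)(4) = -8 cm/s
9–13 s: ½(-7 + 1)(4) = -12 cm/s
Δv = -37.5 cm/s, so v(13) = 10 + (-37.5) = -27.5 cm/s.

-27.5 cm/s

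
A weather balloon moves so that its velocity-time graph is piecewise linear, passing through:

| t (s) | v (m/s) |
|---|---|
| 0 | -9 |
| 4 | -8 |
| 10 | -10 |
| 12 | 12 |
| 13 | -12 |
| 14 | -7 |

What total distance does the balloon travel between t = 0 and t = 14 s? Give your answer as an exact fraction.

Total distance travelled is ∫|v| dt — sum the magnitudes of each area piece.
0–4 s: |½(-9 + -8)(4)| = 34 m
4–10 s: |½(-8 + -10)(6)| = 54 m
10–12 s: v = 0 at t = 120/11 s; triangle areas 50/11 + 72/11 = 122/11 m
12–13 s: v = 0 at t = 12.5 s; triangle areas 3 + 3 = 6 m
13–14 s: |½(-12 + -7)(1)| = 9.5 m
Total distance = 2521/22 m

2521/22 m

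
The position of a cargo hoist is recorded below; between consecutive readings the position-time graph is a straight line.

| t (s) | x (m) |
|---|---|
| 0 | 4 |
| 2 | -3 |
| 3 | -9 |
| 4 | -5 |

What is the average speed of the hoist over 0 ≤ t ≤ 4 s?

Average speed = (total path length)/(elapsed time); on a piecewise-linear x-t graph the path length is Σ|Δx|.
0–2 s: |Δx| = |-3 − 4| = 7 m
2–3 s: |Δx| = |-9 − -3| = 6 m
3–4 s: |Δx| = |-5 − -9| = 4 m
Total path = 17 m; average speed = 17/4 = 4.25 m/s.

4.25 m/s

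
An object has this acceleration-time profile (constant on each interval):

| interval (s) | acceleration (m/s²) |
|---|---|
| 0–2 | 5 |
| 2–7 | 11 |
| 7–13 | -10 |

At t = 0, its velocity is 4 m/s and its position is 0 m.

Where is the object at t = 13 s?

459.5 m

On each constant-a segment, Δv = aΔt and Δx = v₀Δt + ½aΔt²; chain segment to segment.
0–2 s: v starts 4 m/s; Δx = 4·2 + ½·5·2² = 18 m; v ends 14 m/s.
2–7 s: v starts 14 m/s; Δx = 14·5 + ½·11·5² = 207.5 m; v ends 69 m/s.
7–13 s: v starts 69 m/s; Δx = 69·6 + ½·-10·6² = 234 m; v ends 9 m/s.
x(13) = 0 + Σ Δx = 459.5 m.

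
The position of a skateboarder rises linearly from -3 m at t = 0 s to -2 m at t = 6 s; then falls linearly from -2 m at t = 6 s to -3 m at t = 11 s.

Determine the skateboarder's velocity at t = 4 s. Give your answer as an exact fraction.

Velocity is the slope of the x-t graph on 0–6 s: (-2 − -3)/(6 − 0) = 1/6 m/s.

1/6 m/s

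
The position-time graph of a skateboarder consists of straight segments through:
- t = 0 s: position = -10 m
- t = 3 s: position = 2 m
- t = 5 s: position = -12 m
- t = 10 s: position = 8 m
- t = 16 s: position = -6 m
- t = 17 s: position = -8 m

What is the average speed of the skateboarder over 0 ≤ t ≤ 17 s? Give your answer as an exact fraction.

62/17 m/s

Average speed = (total path length)/(elapsed time); on a piecewise-linear x-t graph the path length is Σ|Δx|.
0–3 s: |Δx| = |2 − -10| = 12 m
3–5 s: |Δx| = |-12 − 2| = 14 m
5–10 s: |Δx| = |8 − -12| = 20 m
10–16 s: |Δx| = |-6 − 8| = 14 m
16–17 s: |Δx| = |-8 − -6| = 2 m
Total path = 62 m; average speed = 62/17 = 62/17 m/s.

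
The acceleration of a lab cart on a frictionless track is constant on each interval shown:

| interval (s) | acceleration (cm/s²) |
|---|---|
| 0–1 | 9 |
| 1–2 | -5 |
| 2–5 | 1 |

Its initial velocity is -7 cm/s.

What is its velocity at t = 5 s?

0 cm/s

Δv equals the area under the a-t graph; then v = v₀ + Δv.
0–1 s: 9 × 1 = 9 cm/s
1–2 s: -5 × 1 = -5 cm/s
2–5 s: 1 × 3 = 3 cm/s
Δv = 7 cm/s, so v(5) = -7 + (7) = 0 cm/s.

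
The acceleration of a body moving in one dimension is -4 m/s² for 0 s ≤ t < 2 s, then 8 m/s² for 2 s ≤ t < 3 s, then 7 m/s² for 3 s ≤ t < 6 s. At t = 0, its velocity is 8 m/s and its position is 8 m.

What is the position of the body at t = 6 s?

On each constant-a segment, Δv = aΔt and Δx = v₀Δt + ½aΔt²; chain segment to segment.
0–2 s: v starts 8 m/s; Δx = 8·2 + ½·-4·2² = 8 m; v ends 0 m/s.
2–3 s: v starts 0 m/s; Δx = 0·1 + ½·8·1² = 4 m; v ends 8 m/s.
3–6 s: v starts 8 m/s; Δx = 8·3 + ½·7·3² = 55.5 m; v ends 29 m/s.
x(6) = 8 + Σ Δx = 75.5 m.

75.5 m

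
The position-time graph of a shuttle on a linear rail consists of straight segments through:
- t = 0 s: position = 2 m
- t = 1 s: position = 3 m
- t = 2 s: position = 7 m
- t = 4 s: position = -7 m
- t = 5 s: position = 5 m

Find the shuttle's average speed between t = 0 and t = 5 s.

Average speed = (total path length)/(elapsed time); on a piecewise-linear x-t graph the path length is Σ|Δx|.
0–1 s: |Δx| = |3 − 2| = 1 m
1–2 s: |Δx| = |7 − 3| = 4 m
2–4 s: |Δx| = |-7 − 7| = 14 m
4–5 s: |Δx| = |5 − -7| = 12 m
Total path = 31 m; average speed = 31/5 = 6.2 m/s.

6.2 m/s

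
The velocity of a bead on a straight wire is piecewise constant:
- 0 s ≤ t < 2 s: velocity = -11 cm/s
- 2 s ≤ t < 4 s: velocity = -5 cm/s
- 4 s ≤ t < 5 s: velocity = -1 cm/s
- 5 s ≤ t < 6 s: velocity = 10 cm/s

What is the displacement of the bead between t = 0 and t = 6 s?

Net displacement equals the area under the velocity-time graph (areas below the axis count negative).
0–2 s: -11 × 2 = -22 cm
2–4 s: -5 × 2 = -10 cm
4–5 s: -1 × 1 = -1 cm
5–6 s: 10 × 1 = 10 cm
Net displacement = -23 cm

-23 cm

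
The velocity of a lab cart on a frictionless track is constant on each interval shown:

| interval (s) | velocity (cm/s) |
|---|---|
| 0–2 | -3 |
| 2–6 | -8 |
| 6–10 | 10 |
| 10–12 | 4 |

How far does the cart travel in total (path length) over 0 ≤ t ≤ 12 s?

Distance (not displacement) is the total path length: add the absolute areas under v-t.
0–2 s: |-3| × 2 = 6 cm
2–6 s: |-8| × 4 = 32 cm
6–10 s: |10| × 4 = 40 cm
10–12 s: |4| × 2 = 8 cm
Total distance = 86 cm

86 cm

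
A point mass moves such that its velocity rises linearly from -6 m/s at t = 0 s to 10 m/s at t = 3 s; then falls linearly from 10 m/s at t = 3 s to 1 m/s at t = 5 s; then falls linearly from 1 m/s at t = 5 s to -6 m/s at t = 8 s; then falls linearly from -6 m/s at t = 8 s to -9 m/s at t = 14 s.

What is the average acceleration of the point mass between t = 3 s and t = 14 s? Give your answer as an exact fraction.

Average acceleration = Δv/Δt = (-9 − 10)/(14 − 3) = -19/11 m/s².

-19/11 m/s²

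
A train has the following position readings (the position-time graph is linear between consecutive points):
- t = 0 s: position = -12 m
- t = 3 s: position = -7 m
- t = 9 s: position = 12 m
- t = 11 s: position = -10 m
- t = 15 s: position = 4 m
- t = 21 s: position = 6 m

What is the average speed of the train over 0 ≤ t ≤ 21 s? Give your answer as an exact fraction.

62/21 m/s

Average speed = (total path length)/(elapsed time); on a piecewise-linear x-t graph the path length is Σ|Δx|.
0–3 s: |Δx| = |-7 − -12| = 5 m
3–9 s: |Δx| = |12 − -7| = 19 m
9–11 s: |Δx| = |-10 − 12| = 22 m
11–15 s: |Δx| = |4 − -10| = 14 m
15–21 s: |Δx| = |6 − 4| = 2 m
Total path = 62 m; average speed = 62/21 = 62/21 m/s.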